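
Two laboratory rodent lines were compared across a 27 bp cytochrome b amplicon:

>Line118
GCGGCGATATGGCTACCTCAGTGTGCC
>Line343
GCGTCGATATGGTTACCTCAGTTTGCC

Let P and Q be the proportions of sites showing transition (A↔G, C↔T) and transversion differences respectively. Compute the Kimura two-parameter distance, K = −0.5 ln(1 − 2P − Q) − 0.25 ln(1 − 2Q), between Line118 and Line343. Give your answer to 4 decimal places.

The sequences differ at positions 4 (G/T, transversion), 13 (C/T, transition), 23 (G/T, transversion).
Of the 3 differences, 1 transition and 2 transversions over 27 sites: P = 1/27 = 0.037037, Q = 2/27 = 0.074074.
d = −0.5·ln(0.851852) − 0.25·ln(0.851852) = −0.5·(-0.160342) − 0.25·(-0.160342) = 0.1203.

0.1203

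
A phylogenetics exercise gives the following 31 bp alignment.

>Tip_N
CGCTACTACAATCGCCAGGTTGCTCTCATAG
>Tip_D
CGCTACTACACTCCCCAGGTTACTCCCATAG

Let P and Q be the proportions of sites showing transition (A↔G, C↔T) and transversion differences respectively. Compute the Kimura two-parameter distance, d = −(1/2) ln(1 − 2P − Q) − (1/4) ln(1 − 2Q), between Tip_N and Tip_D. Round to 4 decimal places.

The sequences differ at positions 11 (A/C, transversion), 14 (G/C, transversion), 22 (G/A, transition), 26 (T/C, transition).
Of the 4 differences, 2 transitions and 2 transversions over 31 sites: P = 2/31 = 0.064516, Q = 2/31 = 0.064516.
d = −0.5·ln(0.806452) − 0.25·ln(0.870968) = −0.5·(-0.215111) − 0.25·(-0.138150) = 0.1421.

0.1421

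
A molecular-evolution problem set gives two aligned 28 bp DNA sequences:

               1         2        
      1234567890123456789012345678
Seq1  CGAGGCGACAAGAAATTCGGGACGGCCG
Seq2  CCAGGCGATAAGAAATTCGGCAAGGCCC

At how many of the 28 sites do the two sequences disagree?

5

Differing sites — 2:G/C; 9:C/T; 21:G/C; 23:C/A; 28:G/C.
That gives 5 mismatches out of 28 aligned sites, so the Hamming distance is 5.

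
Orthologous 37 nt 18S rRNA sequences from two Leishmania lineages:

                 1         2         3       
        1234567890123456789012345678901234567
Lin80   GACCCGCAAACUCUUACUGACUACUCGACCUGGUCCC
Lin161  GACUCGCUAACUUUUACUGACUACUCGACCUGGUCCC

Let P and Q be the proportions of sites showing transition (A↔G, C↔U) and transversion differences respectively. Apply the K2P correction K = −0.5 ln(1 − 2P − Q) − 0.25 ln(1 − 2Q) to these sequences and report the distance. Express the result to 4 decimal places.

The sequences differ at positions 4 (C/U, transition), 8 (A/U, transversion), 13 (C/U, transition).
Of the 3 differences, 2 transitions and 1 transversion over 37 sites: P = 2/37 = 0.054054, Q = 1/37 = 0.027027.
d = −0.5·ln(0.864865) − 0.25·ln(0.945946) = −0.5·(-0.145182) − 0.25·(-0.055570) = 0.0865.

0.0865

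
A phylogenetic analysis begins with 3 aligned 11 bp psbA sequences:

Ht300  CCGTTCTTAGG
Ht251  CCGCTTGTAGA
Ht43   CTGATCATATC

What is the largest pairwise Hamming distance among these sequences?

6

Pairwise Hamming distances:
  Ht300 vs Ht251: 4
  Ht300 vs Ht43: 5
  Ht251 vs Ht43: 6
The largest is 6, between Ht251 and Ht43.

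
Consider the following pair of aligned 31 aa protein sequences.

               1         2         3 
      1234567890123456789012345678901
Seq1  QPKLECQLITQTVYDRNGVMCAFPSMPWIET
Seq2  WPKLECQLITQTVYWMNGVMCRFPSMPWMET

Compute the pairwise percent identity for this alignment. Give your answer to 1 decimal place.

83.9%

Mismatches occur at site 1 (Q↔W), site 15 (D↔W), site 16 (R↔M), site 22 (A↔R), site 29 (I↔M).
26 of the 31 sites match, so the percent identity is 26/31 × 100 = 83.9%.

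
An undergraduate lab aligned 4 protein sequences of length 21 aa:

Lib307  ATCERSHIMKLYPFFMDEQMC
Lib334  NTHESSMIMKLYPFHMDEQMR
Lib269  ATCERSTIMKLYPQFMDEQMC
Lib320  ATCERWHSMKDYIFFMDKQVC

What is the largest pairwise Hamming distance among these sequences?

Pairwise Hamming distances:
  Lib307 vs Lib334: 6
  Lib307 vs Lib269: 2
  Lib307 vs Lib320: 6
  Lib334 vs Lib269: 7
  Lib334 vs Lib320: 12
  Lib269 vs Lib320: 8
The largest is 12, between Lib334 and Lib320.

12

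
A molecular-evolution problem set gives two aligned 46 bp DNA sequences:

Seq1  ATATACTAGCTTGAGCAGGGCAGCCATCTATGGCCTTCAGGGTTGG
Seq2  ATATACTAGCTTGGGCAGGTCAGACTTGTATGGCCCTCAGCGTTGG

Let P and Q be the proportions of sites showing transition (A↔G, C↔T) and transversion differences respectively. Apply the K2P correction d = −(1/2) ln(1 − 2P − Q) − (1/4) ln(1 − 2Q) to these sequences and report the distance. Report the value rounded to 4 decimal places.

Mismatches occur at site 14 (A↔G, transition), site 20 (G↔T, transversion), site 24 (C↔A, transversion), site 26 (A↔T, transversion), site 28 (C↔G, transversion), site 36 (T↔C, transition), site 41 (G↔C, transversion).
Of the 7 differences, 2 transitions and 5 transversions over 46 sites: P = 2/46 = 0.043478, Q = 5/46 = 0.108696.
d = −0.5·ln(0.804348) − 0.25·ln(0.782608) = −0.5·(-0.217723) − 0.25·(-0.245123) = 0.1701.

0.1701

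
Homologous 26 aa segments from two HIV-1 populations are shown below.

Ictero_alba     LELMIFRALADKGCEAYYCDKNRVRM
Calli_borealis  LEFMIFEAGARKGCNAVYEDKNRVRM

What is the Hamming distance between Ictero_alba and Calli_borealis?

7

Differing sites — 3:L/F; 7:R/E; 9:L/G; 11:D/R; 15:E/N; 17:Y/V; 19:C/E.
That gives 7 mismatches out of 26 aligned sites, so the Hamming distance is 7.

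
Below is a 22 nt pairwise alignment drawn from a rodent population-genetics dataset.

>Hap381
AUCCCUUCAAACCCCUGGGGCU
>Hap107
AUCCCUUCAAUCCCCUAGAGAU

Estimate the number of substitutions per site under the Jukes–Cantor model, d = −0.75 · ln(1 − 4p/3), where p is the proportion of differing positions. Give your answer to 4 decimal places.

Differing sites — 11:A/U; 17:G/A; 19:G/A; 21:C/A.
p = 4/22 = 0.181818.
d = −0.75 · ln(1 − (4/3)·0.181818) = −0.75 · ln(0.757576) = −0.75 · (-0.277631) = 0.2082.

0.2082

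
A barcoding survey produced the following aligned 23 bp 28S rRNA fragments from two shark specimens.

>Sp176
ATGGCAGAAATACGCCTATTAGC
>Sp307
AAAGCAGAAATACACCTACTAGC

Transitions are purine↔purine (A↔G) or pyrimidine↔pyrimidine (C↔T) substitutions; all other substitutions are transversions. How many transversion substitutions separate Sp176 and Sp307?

1

Mismatches occur at site 2 (T/A, transversion), site 3 (G/A, transition), site 14 (G/A, transition), site 19 (T/C, transition).
Of the 4 differences, 3 transitions and 1 transversion, so the answer is 1.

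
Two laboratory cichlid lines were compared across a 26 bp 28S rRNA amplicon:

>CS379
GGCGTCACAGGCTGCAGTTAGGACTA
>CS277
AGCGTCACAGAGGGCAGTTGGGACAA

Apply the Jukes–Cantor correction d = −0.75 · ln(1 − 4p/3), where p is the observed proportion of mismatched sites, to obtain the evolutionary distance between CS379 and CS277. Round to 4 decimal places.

Differing sites — 1:G/A; 11:G/A; 12:C/G; 13:T/G; 20:A/G; 25:T/A.
p = 6/26 = 0.230769.
d = −0.75 · ln(1 − (4/3)·0.230769) = −0.75 · ln(0.692308) = −0.75 · (-0.367724) = 0.2758.

0.2758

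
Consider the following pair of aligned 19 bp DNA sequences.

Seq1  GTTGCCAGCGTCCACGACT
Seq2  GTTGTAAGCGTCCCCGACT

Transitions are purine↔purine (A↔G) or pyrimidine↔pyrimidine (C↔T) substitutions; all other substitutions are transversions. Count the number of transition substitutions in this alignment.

1

The sequences differ at positions 5 (C/T, transition), 6 (C/A, transversion), 14 (A/C, transversion).
Of the 3 differences, 1 transition and 2 transversions, so the answer is 1.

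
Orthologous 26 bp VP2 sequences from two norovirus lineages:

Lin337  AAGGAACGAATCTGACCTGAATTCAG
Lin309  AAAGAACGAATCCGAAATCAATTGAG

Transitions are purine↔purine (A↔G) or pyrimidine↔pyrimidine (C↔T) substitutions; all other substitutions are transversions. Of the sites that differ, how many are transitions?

2

The sequences differ at positions 3 (G/A, transition), 13 (T/C, transition), 16 (C/A, transversion), 17 (C/A, transversion), 19 (G/C, transversion), 24 (C/G, transversion).
Of the 6 differences, 2 transitions and 4 transversions, so the answer is 2.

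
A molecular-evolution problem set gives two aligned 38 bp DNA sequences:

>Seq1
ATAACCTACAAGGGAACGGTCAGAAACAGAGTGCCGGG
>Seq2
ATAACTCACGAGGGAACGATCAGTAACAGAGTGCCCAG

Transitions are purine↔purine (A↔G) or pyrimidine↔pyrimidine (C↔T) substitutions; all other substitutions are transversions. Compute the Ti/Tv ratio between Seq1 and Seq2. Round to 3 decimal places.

2.500

The sequences differ at positions 6 (C/T, transition), 7 (T/C, transition), 10 (A/G, transition), 19 (G/A, transition), 24 (A/T, transversion), 36 (G/C, transversion), 37 (G/A, transition).
Of the 7 differences, 5 transitions and 2 transversions, so Ti/Tv = 5/2 = 2.500.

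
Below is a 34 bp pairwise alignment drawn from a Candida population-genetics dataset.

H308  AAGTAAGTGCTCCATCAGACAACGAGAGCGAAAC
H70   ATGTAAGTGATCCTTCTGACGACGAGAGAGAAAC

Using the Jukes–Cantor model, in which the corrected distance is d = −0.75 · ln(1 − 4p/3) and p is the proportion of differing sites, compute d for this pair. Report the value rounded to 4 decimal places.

Mismatches occur at site 2 (A→T), site 10 (C→A), site 14 (A→T), site 17 (A→T), site 21 (A→G), site 29 (C→A).
p = 6/34 = 0.176471.
d = −0.75 · ln(1 − (4/3)·0.176471) = −0.75 · ln(0.764705) = −0.75 · (-0.268265) = 0.2012.

0.2012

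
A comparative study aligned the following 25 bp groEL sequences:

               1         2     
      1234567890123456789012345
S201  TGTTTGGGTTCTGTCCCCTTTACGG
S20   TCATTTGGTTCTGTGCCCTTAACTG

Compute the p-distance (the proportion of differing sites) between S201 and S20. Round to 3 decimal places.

The sequences differ at positions 2 (G/C), 3 (T/A), 6 (G/T), 15 (C/G), 21 (T/A), 24 (G/T).
There are 6 differences over 25 sites, so p = 6/25 = 0.240.

0.240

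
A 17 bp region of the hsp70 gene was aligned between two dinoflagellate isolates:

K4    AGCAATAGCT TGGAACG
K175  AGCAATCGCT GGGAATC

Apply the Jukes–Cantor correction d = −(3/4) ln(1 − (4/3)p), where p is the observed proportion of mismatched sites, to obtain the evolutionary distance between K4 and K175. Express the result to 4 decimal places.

0.2824

The sequences differ at positions 7 (A/C), 11 (T/G), 16 (C/T), 17 (G/C).
p = 4/17 = 0.235294.
d = −0.75 · ln(1 − (4/3)·0.235294) = −0.75 · ln(0.686275) = −0.75 · (-0.376477) = 0.2824.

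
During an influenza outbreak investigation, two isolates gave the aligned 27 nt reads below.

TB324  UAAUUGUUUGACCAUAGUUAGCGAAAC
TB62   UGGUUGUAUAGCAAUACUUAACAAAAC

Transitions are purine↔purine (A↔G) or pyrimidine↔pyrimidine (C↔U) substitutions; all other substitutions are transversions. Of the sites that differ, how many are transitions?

Differing sites — 2:A/G (Ti); 3:A/G (Ti); 8:U/A (Tv); 10:G/A (Ti); 11:A/G (Ti); 13:C/A (Tv); 17:G/C (Tv); 21:G/A (Ti); 23:G/A (Ti).
Of the 9 differences, 6 transitions and 3 transversions, so the answer is 6.

6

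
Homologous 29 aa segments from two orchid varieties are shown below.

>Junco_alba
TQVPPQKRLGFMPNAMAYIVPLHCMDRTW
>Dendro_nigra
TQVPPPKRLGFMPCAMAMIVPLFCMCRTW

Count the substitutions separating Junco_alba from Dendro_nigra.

5

Differing sites — 6:Q/P; 14:N/C; 18:Y/M; 23:H/F; 26:D/C.
That gives 5 mismatches out of 29 aligned sites, so the Hamming distance is 5.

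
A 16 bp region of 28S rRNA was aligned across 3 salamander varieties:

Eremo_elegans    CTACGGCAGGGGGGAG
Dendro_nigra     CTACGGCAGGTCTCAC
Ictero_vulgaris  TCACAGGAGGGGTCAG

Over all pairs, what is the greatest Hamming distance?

Pairwise Hamming distances:
  Eremo_elegans vs Dendro_nigra: 5
  Eremo_elegans vs Ictero_vulgaris: 6
  Dendro_nigra vs Ictero_vulgaris: 7
The largest is 7, between Dendro_nigra and Ictero_vulgaris.

7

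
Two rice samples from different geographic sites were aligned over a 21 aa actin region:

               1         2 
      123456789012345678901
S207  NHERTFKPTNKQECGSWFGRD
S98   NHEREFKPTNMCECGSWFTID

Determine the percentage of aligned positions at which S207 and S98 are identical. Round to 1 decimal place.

76.2%

Differing sites — 5:T/E; 11:K/M; 12:Q/C; 19:G/T; 20:R/I.
16 of the 21 sites match, so the percent identity is 16/21 × 100 = 76.2%.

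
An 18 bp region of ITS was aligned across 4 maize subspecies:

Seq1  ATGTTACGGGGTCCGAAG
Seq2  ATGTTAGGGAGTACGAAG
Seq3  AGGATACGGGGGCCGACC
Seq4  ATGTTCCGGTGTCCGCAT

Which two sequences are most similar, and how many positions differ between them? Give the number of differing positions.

Pairwise Hamming distances:
  Seq1 vs Seq2: 3
  Seq1 vs Seq3: 5
  Seq1 vs Seq4: 4
  Seq2 vs Seq3: 8
  Seq2 vs Seq4: 6
  Seq3 vs Seq4: 8
The smallest is 3, between Seq1 and Seq2.

3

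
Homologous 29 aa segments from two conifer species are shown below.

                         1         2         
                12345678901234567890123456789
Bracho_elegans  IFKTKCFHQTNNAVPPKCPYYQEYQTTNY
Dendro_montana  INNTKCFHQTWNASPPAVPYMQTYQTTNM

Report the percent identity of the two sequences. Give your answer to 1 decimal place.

Differing sites — 2:F/N; 3:K/N; 11:N/W; 14:V/S; 17:K/A; 18:C/V; 21:Y/M; 23:E/T; 29:Y/M.
20 of the 29 sites match, so the percent identity is 20/29 × 100 = 69.0%.

69.0%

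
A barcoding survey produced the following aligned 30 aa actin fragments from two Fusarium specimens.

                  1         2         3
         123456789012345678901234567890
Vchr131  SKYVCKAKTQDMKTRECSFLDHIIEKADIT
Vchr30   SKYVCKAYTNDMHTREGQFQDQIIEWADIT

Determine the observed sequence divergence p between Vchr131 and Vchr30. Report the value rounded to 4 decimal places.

The sequences differ at positions 8 (K/Y), 10 (Q/N), 13 (K/H), 17 (C/G), 18 (S/Q), 20 (L/Q), 22 (H/Q), 26 (K/W).
There are 8 differences over 30 sites, so p = 8/30 = 0.2667.

0.2667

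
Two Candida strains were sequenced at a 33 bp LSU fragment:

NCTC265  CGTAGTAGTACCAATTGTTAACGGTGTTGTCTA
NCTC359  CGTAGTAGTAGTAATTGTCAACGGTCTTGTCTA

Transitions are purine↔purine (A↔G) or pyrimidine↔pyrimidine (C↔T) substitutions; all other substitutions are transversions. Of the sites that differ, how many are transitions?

Mismatches occur at site 11 (C→G, transversion), site 12 (C→T, transition), site 19 (T→C, transition), site 26 (G→C, transversion).
Of the 4 differences, 2 transitions and 2 transversions, so the answer is 2.

2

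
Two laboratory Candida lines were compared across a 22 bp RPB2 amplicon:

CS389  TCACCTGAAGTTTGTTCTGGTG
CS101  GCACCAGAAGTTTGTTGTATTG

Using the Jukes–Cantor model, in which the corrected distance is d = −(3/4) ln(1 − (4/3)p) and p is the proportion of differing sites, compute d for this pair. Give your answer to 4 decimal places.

0.2708

Differing sites — 1:T/G; 6:T/A; 17:C/G; 19:G/A; 20:G/T.
p = 5/22 = 0.227273.
d = −0.75 · ln(1 − (4/3)·0.227273) = −0.75 · ln(0.696969) = −0.75 · (-0.361014) = 0.2708.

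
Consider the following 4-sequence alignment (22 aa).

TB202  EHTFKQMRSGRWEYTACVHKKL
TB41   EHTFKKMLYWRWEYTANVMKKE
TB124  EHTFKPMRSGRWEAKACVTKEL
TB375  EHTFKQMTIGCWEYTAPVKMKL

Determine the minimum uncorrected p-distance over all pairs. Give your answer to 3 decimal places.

Pairwise Hamming distances:
  TB202 vs TB41: 7
  TB202 vs TB124: 5
  TB202 vs TB375: 6
  TB41 vs TB124: 10
  TB41 vs TB375: 9
  TB124 vs TB375: 10
The smallest is 5 mismatches, between TB202 and TB124; p = 5/22 = 0.227.

0.227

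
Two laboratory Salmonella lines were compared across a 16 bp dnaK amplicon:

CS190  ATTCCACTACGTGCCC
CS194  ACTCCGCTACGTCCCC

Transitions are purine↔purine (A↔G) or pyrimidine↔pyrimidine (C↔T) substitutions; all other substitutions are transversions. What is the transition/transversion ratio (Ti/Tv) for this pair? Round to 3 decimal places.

2.000

The sequences differ at positions 2 (T/C, transition), 6 (A/G, transition), 13 (G/C, transversion).
Of the 3 differences, 2 transitions and 1 transversion, so Ti/Tv = 2/1 = 2.000.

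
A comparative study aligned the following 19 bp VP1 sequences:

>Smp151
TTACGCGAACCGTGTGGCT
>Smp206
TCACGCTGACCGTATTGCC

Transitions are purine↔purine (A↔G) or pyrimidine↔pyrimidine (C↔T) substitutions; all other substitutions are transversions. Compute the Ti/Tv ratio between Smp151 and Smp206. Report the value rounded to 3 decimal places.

2.000

The sequences differ at positions 2 (T/C, transition), 7 (G/T, transversion), 8 (A/G, transition), 14 (G/A, transition), 16 (G/T, transversion), 19 (T/C, transition).
Of the 6 differences, 4 transitions and 2 transversions, so Ti/Tv = 4/2 = 2.000.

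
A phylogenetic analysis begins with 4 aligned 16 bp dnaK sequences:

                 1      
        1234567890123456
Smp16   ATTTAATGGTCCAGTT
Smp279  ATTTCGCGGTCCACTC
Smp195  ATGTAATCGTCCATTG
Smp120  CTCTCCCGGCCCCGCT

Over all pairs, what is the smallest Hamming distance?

Pairwise Hamming distances:
  Smp16 vs Smp279: 5
  Smp16 vs Smp195: 4
  Smp16 vs Smp120: 8
  Smp279 vs Smp195: 7
  Smp279 vs Smp120: 8
  Smp195 vs Smp120: 11
The smallest is 4, between Smp16 and Smp195.

4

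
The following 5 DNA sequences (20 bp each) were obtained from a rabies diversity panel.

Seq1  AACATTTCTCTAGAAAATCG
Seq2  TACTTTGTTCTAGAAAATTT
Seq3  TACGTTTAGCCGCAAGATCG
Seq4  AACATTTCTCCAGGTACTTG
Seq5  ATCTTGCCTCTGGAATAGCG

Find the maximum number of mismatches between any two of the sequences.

12

Pairwise Hamming distances:
  Seq1 vs Seq2: 6
  Seq1 vs Seq3: 8
  Seq1 vs Seq4: 5
  Seq1 vs Seq5: 7
  Seq2 vs Seq3: 10
  Seq2 vs Seq4: 9
  Seq2 vs Seq5: 10
  Seq3 vs Seq4: 11
  Seq3 vs Seq5: 11
  Seq4 vs Seq5: 12
The largest is 12, between Seq4 and Seq5.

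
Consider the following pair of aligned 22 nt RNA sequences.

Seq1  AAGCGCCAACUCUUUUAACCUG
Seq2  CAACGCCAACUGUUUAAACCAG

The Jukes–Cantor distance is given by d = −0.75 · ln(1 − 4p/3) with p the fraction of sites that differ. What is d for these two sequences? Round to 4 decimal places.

Mismatches occur at site 1 (A/C), site 3 (G/A), site 12 (C/G), site 16 (U/A), site 21 (U/A).
p = 5/22 = 0.227273.
d = −0.75 · ln(1 − (4/3)·0.227273) = −0.75 · ln(0.696969) = −0.75 · (-0.361014) = 0.2708.

0.2708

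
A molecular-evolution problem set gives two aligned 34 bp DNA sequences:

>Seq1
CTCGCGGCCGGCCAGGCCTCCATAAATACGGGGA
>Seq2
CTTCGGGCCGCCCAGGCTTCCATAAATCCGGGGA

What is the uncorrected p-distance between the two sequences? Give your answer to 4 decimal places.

0.1765

Differing sites — 3:C/T; 4:G/C; 5:C/G; 11:G/C; 18:C/T; 28:A/C.
There are 6 differences over 34 sites, so p = 6/34 = 0.1765.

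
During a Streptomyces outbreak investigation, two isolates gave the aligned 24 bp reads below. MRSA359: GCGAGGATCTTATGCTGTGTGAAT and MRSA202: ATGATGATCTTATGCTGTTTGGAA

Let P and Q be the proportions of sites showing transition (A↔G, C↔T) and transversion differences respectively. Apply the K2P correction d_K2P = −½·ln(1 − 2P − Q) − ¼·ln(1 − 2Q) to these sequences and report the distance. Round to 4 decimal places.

Differing sites — 1:G/A (Ti); 2:C/T (Ti); 5:G/T (Tv); 19:G/T (Tv); 22:A/G (Ti); 24:T/A (Tv).
Of the 6 differences, 3 transitions and 3 transversions over 24 sites: P = 3/24 = 0.125000, Q = 3/24 = 0.125000.
d = −0.5·ln(0.625000) − 0.25·ln(0.750000) = −0.5·(-0.470004) − 0.25·(-0.287682) = 0.3069.

0.3069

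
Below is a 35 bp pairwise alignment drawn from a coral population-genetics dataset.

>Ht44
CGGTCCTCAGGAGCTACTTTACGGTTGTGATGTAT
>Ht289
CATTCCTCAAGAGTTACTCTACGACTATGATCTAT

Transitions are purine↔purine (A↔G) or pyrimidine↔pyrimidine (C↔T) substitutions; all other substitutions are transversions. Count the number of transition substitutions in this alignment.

7

Mismatches occur at site 2 (G↔A, transition), site 3 (G↔T, transversion), site 10 (G↔A, transition), site 14 (C↔T, transition), site 19 (T↔C, transition), site 24 (G↔A, transition), site 25 (T↔C, transition), site 27 (G↔A, transition), site 32 (G↔C, transversion).
Of the 9 differences, 7 transitions and 2 transversions, so the answer is 7.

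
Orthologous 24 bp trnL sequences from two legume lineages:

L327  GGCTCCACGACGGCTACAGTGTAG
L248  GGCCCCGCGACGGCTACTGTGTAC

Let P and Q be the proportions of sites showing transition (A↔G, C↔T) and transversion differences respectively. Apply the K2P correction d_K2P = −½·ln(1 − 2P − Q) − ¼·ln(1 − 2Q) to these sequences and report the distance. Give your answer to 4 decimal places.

0.1894

The sequences differ at positions 4 (T/C, transition), 7 (A/G, transition), 18 (A/T, transversion), 24 (G/C, transversion).
Of the 4 differences, 2 transitions and 2 transversions over 24 sites: P = 2/24 = 0.083333, Q = 2/24 = 0.083333.
d = −0.5·ln(0.750001) − 0.25·ln(0.833334) = −0.5·(-0.287681) − 0.25·(-0.182321) = 0.1894.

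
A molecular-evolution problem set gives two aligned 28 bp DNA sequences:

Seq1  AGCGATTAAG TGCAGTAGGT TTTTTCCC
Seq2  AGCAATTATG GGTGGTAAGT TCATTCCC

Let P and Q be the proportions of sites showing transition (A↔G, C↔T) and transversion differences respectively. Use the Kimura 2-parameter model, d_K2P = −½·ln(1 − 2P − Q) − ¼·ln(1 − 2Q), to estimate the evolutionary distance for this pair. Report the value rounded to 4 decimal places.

Differing sites — 4:G/A (Ti); 9:A/T (Tv); 11:T/G (Tv); 13:C/T (Ti); 14:A/G (Ti); 18:G/A (Ti); 22:T/C (Ti); 23:T/A (Tv).
Of the 8 differences, 5 transitions and 3 transversions over 28 sites: P = 5/28 = 0.178571, Q = 3/28 = 0.107143.
d = −0.5·ln(0.535715) − 0.25·ln(0.785714) = −0.5·(-0.624153) − 0.25·(-0.241162) = 0.3724.

0.3724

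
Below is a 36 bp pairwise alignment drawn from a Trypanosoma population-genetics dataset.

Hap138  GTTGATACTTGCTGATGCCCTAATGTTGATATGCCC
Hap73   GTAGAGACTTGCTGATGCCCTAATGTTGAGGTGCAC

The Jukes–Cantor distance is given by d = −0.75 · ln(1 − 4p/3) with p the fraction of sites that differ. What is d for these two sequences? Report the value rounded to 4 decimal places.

0.1536

The sequences differ at positions 3 (T/A), 6 (T/G), 30 (T/G), 31 (A/G), 35 (C/A).
p = 5/36 = 0.138889.
d = −0.75 · ln(1 − (4/3)·0.138889) = −0.75 · ln(0.814815) = −0.75 · (-0.204794) = 0.1536.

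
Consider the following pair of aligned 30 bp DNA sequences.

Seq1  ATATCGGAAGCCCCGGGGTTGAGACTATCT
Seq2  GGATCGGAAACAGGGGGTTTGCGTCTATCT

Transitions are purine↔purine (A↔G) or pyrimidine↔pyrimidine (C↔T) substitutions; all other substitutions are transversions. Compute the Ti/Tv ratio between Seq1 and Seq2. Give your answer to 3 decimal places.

The sequences differ at positions 1 (A/G, transition), 2 (T/G, transversion), 10 (G/A, transition), 12 (C/A, transversion), 13 (C/G, transversion), 14 (C/G, transversion), 18 (G/T, transversion), 22 (A/C, transversion), 24 (A/T, transversion).
Of the 9 differences, 2 transitions and 7 transversions, so Ti/Tv = 2/7 = 0.286.

0.286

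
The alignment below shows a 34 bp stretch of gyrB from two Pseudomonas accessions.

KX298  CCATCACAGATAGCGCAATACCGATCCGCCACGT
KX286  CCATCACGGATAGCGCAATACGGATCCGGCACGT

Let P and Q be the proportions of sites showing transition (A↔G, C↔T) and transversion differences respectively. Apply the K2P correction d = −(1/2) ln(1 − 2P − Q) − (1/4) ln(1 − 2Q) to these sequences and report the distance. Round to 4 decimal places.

Differing sites — 8:A/G (Ti); 22:C/G (Tv); 29:C/G (Tv).
Of the 3 differences, 1 transition and 2 transversions over 34 sites: P = 1/34 = 0.029412, Q = 2/34 = 0.058824.
d = −0.5·ln(0.882352) − 0.25·ln(0.882352) = −0.5·(-0.125164) − 0.25·(-0.125164) = 0.0939.

0.0939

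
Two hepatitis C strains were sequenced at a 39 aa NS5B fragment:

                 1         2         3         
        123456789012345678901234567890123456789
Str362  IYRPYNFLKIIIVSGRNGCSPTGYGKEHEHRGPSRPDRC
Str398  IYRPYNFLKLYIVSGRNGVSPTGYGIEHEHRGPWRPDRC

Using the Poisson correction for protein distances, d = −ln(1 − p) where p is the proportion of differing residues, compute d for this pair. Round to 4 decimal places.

Differing sites — 10:I/L; 11:I/Y; 19:C/V; 26:K/I; 34:S/W.
p = 5/39 = 0.128205.
d = −ln(1 − 0.128205) = −ln(0.871795) = 0.1372.

0.1372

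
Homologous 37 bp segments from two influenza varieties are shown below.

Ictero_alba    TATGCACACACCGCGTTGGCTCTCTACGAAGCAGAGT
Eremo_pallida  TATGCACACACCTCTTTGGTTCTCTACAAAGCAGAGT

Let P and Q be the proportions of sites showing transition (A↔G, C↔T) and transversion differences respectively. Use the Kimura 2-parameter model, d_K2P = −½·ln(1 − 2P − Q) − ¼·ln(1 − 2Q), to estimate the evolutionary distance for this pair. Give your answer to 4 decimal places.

The sequences differ at positions 13 (G/T, transversion), 15 (G/T, transversion), 20 (C/T, transition), 28 (G/A, transition).
Of the 4 differences, 2 transitions and 2 transversions over 37 sites: P = 2/37 = 0.054054, Q = 2/37 = 0.054054.
d = −0.5·ln(0.837838) − 0.25·ln(0.891892) = −0.5·(-0.176931) − 0.25·(-0.114410) = 0.1171.

0.1171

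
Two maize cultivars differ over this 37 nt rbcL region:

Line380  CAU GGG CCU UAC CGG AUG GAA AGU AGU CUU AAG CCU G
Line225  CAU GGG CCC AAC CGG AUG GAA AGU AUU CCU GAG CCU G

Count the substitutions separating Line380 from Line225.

5

The sequences differ at positions 9 (U/C), 10 (U/A), 26 (G/U), 29 (U/C), 31 (A/G).
That gives 5 mismatches out of 37 aligned sites, so the Hamming distance is 5.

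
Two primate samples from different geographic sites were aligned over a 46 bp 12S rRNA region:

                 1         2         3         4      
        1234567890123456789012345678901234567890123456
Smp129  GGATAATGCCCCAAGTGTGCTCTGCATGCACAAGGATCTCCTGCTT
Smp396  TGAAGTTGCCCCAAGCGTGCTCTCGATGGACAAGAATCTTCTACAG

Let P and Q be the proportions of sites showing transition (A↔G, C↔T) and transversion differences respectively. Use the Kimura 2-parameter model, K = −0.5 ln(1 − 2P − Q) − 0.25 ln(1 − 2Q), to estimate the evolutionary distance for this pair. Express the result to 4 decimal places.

Mismatches occur at site 1 (G↔T, transversion), site 4 (T↔A, transversion), site 5 (A↔G, transition), site 6 (A↔T, transversion), site 16 (T↔C, transition), site 24 (G↔C, transversion), site 25 (C↔G, transversion), site 29 (C↔G, transversion), site 35 (G↔A, transition), site 40 (C↔T, transition), site 43 (G↔A, transition), site 45 (T↔A, transversion), site 46 (T↔G, transversion).
Of the 13 differences, 5 transitions and 8 transversions over 46 sites: P = 5/46 = 0.108696, Q = 8/46 = 0.173913.
d = −0.5·ln(0.608695) − 0.25·ln(0.652174) = −0.5·(-0.496438) − 0.25·(-0.427444) = 0.3551.

0.3551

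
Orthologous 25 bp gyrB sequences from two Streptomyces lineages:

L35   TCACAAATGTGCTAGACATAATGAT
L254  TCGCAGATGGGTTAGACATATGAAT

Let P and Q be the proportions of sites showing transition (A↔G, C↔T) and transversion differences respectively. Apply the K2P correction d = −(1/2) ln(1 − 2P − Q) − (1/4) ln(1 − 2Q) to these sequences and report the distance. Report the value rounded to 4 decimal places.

Mismatches occur at site 3 (A/G, transition), site 6 (A/G, transition), site 10 (T/G, transversion), site 12 (C/T, transition), site 21 (A/T, transversion), site 22 (T/G, transversion), site 23 (G/A, transition).
Of the 7 differences, 4 transitions and 3 transversions over 25 sites: P = 4/25 = 0.160000, Q = 3/25 = 0.120000.
d = −0.5·ln(0.560000) − 0.25·ln(0.760000) = −0.5·(-0.579818) − 0.25·(-0.274437) = 0.3585.

0.3585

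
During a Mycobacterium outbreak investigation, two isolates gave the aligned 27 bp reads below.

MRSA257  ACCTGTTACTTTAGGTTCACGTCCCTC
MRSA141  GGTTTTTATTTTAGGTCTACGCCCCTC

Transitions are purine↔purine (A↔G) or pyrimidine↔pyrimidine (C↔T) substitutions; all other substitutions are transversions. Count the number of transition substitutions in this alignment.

6

Differing sites — 1:A/G (Ti); 2:C/G (Tv); 3:C/T (Ti); 5:G/T (Tv); 9:C/T (Ti); 17:T/C (Ti); 18:C/T (Ti); 22:T/C (Ti).
Of the 8 differences, 6 transitions and 2 transversions, so the answer is 6.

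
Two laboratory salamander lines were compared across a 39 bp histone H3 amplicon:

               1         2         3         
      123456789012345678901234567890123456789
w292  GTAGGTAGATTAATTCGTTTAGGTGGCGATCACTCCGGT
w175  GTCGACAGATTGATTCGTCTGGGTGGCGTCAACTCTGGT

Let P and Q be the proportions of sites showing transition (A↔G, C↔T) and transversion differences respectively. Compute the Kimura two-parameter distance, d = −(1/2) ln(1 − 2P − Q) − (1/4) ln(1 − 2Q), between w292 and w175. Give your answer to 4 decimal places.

The sequences differ at positions 3 (A/C, transversion), 5 (G/A, transition), 6 (T/C, transition), 12 (A/G, transition), 19 (T/C, transition), 21 (A/G, transition), 29 (A/T, transversion), 30 (T/C, transition), 31 (C/A, transversion), 36 (C/T, transition).
Of the 10 differences, 7 transitions and 3 transversions over 39 sites: P = 7/39 = 0.179487, Q = 3/39 = 0.076923.
d = −0.5·ln(0.564103) − 0.25·ln(0.846154) = −0.5·(-0.572518) − 0.25·(-0.167054) = 0.3280.

0.3280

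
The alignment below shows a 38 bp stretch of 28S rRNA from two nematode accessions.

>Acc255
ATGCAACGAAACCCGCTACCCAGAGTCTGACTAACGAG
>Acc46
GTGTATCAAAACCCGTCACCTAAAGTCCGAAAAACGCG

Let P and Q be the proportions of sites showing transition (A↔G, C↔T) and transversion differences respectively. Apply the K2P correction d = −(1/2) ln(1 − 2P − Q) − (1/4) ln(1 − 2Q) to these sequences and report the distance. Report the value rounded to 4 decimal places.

The sequences differ at positions 1 (A/G, transition), 4 (C/T, transition), 6 (A/T, transversion), 8 (G/A, transition), 16 (C/T, transition), 17 (T/C, transition), 21 (C/T, transition), 23 (G/A, transition), 28 (T/C, transition), 31 (C/A, transversion), 32 (T/A, transversion), 37 (A/C, transversion).
Of the 12 differences, 8 transitions and 4 transversions over 38 sites: P = 8/38 = 0.210526, Q = 4/38 = 0.105263.
d = −0.5·ln(0.473685) − 0.25·ln(0.789474) = −0.5·(-0.747213) − 0.25·(-0.236388) = 0.4327.

0.4327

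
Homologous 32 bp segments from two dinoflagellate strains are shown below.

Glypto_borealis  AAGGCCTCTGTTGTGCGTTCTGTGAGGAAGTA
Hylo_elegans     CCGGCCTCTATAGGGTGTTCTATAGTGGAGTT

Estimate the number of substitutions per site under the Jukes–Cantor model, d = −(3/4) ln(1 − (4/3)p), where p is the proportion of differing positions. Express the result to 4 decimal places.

0.5199

Mismatches occur at site 1 (A/C), site 2 (A/C), site 10 (G/A), site 12 (T/A), site 14 (T/G), site 16 (C/T), site 22 (G/A), site 24 (G/A), site 25 (A/G), site 26 (G/T), site 28 (A/G), site 32 (A/T).
p = 12/32 = 0.375000.
d = −0.75 · ln(1 − (4/3)·0.375000) = −0.75 · ln(0.500000) = −0.75 · (-0.693147) = 0.5199.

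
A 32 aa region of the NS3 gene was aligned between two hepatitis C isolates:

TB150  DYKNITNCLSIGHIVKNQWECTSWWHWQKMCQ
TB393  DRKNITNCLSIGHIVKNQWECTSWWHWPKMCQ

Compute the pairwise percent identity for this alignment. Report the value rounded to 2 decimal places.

Differing sites — 2:Y/R; 28:Q/P.
30 of the 32 sites match, so the percent identity is 30/32 × 100 = 93.75%.

93.75%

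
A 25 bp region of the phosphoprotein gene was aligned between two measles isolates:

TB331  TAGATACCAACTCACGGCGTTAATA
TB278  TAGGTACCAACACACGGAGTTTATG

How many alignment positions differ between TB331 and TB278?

The sequences differ at positions 4 (A/G), 12 (T/A), 18 (C/A), 22 (A/T), 25 (A/G).
That gives 5 mismatches out of 25 aligned sites, so the Hamming distance is 5.

5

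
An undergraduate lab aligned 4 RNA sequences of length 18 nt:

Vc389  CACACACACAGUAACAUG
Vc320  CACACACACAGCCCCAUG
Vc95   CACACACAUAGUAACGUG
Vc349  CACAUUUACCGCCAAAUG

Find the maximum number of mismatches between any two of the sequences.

9

Pairwise Hamming distances:
  Vc389 vs Vc320: 3
  Vc389 vs Vc95: 2
  Vc389 vs Vc349: 7
  Vc320 vs Vc95: 5
  Vc320 vs Vc349: 6
  Vc95 vs Vc349: 9
The largest is 9, between Vc95 and Vc349.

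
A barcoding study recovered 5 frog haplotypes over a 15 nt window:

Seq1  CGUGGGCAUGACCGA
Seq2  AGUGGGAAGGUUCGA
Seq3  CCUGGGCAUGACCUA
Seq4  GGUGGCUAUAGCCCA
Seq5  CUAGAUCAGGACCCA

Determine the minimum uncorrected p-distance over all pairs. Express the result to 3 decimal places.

Pairwise Hamming distances:
  Seq1 vs Seq2: 5
  Seq1 vs Seq3: 2
  Seq1 vs Seq4: 6
  Seq1 vs Seq5: 6
  Seq2 vs Seq3: 7
  Seq2 vs Seq4: 8
  Seq2 vs Seq5: 9
  Seq3 vs Seq4: 7
  Seq3 vs Seq5: 6
  Seq4 vs Seq5: 9
The smallest is 2 mismatches, between Seq1 and Seq3; p = 2/15 = 0.133.

0.133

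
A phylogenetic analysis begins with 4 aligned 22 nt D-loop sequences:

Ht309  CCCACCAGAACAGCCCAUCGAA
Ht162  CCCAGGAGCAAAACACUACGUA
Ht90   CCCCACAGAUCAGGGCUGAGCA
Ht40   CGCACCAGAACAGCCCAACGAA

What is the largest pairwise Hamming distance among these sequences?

12

Pairwise Hamming distances:
  Ht309 vs Ht162: 9
  Ht309 vs Ht90: 9
  Ht309 vs Ht40: 2
  Ht162 vs Ht90: 12
  Ht162 vs Ht40: 9
  Ht90 vs Ht40: 10
The largest is 12, between Ht162 and Ht90.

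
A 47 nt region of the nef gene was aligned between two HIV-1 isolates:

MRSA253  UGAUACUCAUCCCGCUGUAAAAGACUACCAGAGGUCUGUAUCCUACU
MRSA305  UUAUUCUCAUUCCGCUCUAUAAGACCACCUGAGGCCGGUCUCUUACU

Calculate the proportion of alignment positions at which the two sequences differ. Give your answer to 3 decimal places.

The sequences differ at positions 2 (G/U), 5 (A/U), 11 (C/U), 17 (G/C), 20 (A/U), 26 (U/C), 30 (A/U), 35 (U/C), 37 (U/G), 40 (A/C), 43 (C/U).
There are 11 differences over 47 sites, so p = 11/47 = 0.234.

0.234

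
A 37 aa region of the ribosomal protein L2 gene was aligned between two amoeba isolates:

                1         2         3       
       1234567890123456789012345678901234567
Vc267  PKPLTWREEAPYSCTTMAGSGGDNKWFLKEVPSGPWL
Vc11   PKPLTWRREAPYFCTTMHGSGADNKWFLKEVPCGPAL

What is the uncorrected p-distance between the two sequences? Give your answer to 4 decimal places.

0.1622

The sequences differ at positions 8 (E/R), 13 (S/F), 18 (A/H), 22 (G/A), 33 (S/C), 36 (W/A).
There are 6 differences over 37 sites, so p = 6/37 = 0.1622.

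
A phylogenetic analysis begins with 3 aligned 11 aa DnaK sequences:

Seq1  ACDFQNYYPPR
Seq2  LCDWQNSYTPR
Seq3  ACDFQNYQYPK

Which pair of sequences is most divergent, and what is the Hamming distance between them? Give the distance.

Pairwise Hamming distances:
  Seq1 vs Seq2: 4
  Seq1 vs Seq3: 3
  Seq2 vs Seq3: 6
The largest is 6, between Seq2 and Seq3.

6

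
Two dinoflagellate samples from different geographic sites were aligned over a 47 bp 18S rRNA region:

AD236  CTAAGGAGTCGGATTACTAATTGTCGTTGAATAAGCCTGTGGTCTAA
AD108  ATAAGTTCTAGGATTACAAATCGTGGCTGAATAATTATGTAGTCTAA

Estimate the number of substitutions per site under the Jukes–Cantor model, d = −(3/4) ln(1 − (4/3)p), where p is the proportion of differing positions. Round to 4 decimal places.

0.3451

The sequences differ at positions 1 (C/A), 6 (G/T), 7 (A/T), 8 (G/C), 10 (C/A), 18 (T/A), 22 (T/C), 25 (C/G), 27 (T/C), 35 (G/T), 36 (C/T), 37 (C/A), 41 (G/A).
p = 13/47 = 0.276596.
d = −0.75 · ln(1 − (4/3)·0.276596) = −0.75 · ln(0.631205) = −0.75 · (-0.460125) = 0.3451.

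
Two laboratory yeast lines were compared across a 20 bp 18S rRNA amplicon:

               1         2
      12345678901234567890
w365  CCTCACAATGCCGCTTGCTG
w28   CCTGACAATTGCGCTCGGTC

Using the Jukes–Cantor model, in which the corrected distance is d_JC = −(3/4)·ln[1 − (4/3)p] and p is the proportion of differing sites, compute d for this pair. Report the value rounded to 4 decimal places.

0.3831

Differing sites — 4:C/G; 10:G/T; 11:C/G; 16:T/C; 18:C/G; 20:G/C.
p = 6/20 = 0.300000.
d = −0.75 · ln(1 − (4/3)·0.300000) = −0.75 · ln(0.600000) = −0.75 · (-0.510826) = 0.3831.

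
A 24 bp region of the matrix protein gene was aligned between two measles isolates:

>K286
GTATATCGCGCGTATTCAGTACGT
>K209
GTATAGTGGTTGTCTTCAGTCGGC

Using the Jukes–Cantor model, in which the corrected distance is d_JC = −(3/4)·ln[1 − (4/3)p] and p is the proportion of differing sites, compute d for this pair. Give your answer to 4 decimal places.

0.5199

Mismatches occur at site 6 (T→G), site 7 (C→T), site 9 (C→G), site 10 (G→T), site 11 (C→T), site 14 (A→C), site 21 (A→C), site 22 (C→G), site 24 (T→C).
p = 9/24 = 0.375000.
d = −0.75 · ln(1 − (4/3)·0.375000) = −0.75 · ln(0.500000) = −0.75 · (-0.693147) = 0.5199.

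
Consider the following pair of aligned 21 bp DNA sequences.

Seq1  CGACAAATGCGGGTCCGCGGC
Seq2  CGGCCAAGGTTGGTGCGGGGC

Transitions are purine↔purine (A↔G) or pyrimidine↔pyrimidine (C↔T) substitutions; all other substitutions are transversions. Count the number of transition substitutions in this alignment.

Mismatches occur at site 3 (A→G, transition), site 5 (A→C, transversion), site 8 (T→G, transversion), site 10 (C→T, transition), site 11 (G→T, transversion), site 15 (C→G, transversion), site 18 (C→G, transversion).
Of the 7 differences, 2 transitions and 5 transversions, so the answer is 2.

2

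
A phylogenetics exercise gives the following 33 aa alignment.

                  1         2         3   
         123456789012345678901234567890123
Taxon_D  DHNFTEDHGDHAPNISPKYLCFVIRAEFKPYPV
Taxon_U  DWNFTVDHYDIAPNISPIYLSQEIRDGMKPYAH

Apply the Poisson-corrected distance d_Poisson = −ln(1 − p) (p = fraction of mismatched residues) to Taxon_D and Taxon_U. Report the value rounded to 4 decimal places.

0.5008

Mismatches occur at site 2 (H↔W), site 6 (E↔V), site 9 (G↔Y), site 11 (H↔I), site 18 (K↔I), site 21 (C↔S), site 22 (F↔Q), site 23 (V↔E), site 26 (A↔D), site 27 (E↔G), site 28 (F↔M), site 32 (P↔A), site 33 (V↔H).
p = 13/33 = 0.393939.
d = −ln(1 − 0.393939) = −ln(0.606061) = 0.5008.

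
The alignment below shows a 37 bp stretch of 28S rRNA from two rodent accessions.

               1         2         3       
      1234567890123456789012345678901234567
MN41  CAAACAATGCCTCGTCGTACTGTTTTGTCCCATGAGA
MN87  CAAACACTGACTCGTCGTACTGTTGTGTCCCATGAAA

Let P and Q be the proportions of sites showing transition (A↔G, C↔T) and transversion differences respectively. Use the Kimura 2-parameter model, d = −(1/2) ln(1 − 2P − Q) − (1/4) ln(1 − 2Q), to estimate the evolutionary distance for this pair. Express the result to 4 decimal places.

0.1168

The sequences differ at positions 7 (A/C, transversion), 10 (C/A, transversion), 25 (T/G, transversion), 36 (G/A, transition).
Of the 4 differences, 1 transition and 3 transversions over 37 sites: P = 1/37 = 0.027027, Q = 3/37 = 0.081081.
d = −0.5·ln(0.864865) − 0.25·ln(0.837838) = −0.5·(-0.145182) − 0.25·(-0.176931) = 0.1168.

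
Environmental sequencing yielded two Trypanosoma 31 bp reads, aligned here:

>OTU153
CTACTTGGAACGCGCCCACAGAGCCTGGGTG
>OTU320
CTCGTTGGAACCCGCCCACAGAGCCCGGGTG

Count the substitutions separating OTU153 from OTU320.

4

The sequences differ at positions 3 (A/C), 4 (C/G), 12 (G/C), 26 (T/C).
That gives 4 mismatches out of 31 aligned sites, so the Hamming distance is 4.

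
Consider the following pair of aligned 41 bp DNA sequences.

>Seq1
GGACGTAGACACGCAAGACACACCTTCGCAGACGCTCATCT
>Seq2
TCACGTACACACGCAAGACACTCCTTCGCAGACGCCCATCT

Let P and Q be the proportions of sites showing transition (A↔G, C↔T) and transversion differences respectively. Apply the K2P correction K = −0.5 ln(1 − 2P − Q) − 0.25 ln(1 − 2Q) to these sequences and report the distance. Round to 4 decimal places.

0.1334

The sequences differ at positions 1 (G/T, transversion), 2 (G/C, transversion), 8 (G/C, transversion), 22 (A/T, transversion), 36 (T/C, transition).
Of the 5 differences, 1 transition and 4 transversions over 41 sites: P = 1/41 = 0.024390, Q = 4/41 = 0.097561.
d = −0.5·ln(0.853659) − 0.25·ln(0.804878) = −0.5·(-0.158223) − 0.25·(-0.217065) = 0.1334.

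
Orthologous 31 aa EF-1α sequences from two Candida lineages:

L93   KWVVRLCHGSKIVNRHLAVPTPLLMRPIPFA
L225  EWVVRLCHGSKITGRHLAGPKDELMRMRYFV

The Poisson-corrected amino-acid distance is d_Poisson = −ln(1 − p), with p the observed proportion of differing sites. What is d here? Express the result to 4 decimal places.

0.4383

Differing sites — 1:K/E; 13:V/T; 14:N/G; 19:V/G; 21:T/K; 22:P/D; 23:L/E; 27:P/M; 28:I/R; 29:P/Y; 31:A/V.
p = 11/31 = 0.354839.
d = −ln(1 − 0.354839) = −ln(0.645161) = 0.4383.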